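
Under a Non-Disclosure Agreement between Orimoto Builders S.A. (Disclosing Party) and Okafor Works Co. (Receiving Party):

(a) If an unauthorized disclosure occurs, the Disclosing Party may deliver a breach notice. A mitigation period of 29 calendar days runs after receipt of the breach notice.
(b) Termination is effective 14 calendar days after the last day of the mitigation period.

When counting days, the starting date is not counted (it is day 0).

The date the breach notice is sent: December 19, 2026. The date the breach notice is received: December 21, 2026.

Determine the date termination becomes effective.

February 2, 2027

Adding 29 calendar days to December 21, 2026 gives January 19, 2027, which is the last day of the mitigation period.
The date termination becomes effective: January 19, 2027 + 14 days = February 2, 2027.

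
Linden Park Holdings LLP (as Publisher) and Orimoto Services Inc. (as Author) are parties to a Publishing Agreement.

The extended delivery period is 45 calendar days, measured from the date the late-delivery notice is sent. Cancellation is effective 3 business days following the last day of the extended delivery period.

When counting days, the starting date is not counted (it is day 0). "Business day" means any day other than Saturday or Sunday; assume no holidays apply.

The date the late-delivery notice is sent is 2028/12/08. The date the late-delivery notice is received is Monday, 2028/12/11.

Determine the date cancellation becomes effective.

The last day of the extended delivery period: 2028/12/08 + 45 days = 2029/01/22.
From Monday, 2029/01/22, 3 business days (Jan 23, Jan 24, Jan 25, skipping weekends) brings us to Thursday, 2029/01/25, which is the date cancellation becomes effective.

2029/01/25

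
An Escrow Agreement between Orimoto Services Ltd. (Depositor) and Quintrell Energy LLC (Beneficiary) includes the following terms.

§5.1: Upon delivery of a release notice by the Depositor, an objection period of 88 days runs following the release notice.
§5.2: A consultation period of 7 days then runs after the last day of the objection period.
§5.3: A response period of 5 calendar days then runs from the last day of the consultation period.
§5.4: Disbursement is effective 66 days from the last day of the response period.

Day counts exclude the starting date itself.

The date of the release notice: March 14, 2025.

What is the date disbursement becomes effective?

August 27, 2025

The last day of the objection period: 88 calendar days after March 14, 2025 is June 10, 2025.
The last day of the consultation period: June 10, 2025 + 7 days = June 17, 2025.
The last day of the response period: June 17, 2025 + 5 days = June 22, 2025.
The date disbursement becomes effective: June 22, 2025 + 66 days = August 27, 2025.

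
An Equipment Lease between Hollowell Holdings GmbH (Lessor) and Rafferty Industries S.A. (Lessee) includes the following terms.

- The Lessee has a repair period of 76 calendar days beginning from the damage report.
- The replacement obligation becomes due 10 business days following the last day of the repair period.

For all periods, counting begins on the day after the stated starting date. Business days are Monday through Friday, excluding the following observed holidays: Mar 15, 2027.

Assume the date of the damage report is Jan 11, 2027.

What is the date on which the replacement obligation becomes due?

Apr 9, 2027

Adding 76 calendar days to Jan 11, 2027 gives Mar 28, 2027, which is the last day of the repair period.
From Sunday, Mar 28, 2027, 10 business days (Mar 29, Mar 30, Mar 31, Apr 1, Apr 2, Apr 5, Apr 6, Apr 7, Apr 8, Apr 9, skipping weekends) brings us to Friday, Apr 9, 2027, which is the date on which the replacement obligation becomes due.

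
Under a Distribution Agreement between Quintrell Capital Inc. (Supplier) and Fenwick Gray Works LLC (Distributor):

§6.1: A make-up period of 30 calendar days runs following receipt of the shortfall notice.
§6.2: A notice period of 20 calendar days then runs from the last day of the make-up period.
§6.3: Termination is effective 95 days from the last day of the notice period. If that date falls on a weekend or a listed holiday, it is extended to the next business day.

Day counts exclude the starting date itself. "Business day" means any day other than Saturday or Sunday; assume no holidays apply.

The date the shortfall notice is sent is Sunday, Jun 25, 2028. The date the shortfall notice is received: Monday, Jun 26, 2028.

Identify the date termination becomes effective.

Nov 20, 2028

The last day of the make-up period: Jun 26, 2028 + 30 days = Jul 26, 2028.
Adding 20 calendar days to Jul 26, 2028 gives Aug 15, 2028, which is the last day of the notice period.
Adding 95 calendar days to Aug 15, 2028 gives Nov 18, 2028, which is the date termination becomes effective. That falls on a Saturday, so it rolls to the next business day, Monday, Nov 20, 2028.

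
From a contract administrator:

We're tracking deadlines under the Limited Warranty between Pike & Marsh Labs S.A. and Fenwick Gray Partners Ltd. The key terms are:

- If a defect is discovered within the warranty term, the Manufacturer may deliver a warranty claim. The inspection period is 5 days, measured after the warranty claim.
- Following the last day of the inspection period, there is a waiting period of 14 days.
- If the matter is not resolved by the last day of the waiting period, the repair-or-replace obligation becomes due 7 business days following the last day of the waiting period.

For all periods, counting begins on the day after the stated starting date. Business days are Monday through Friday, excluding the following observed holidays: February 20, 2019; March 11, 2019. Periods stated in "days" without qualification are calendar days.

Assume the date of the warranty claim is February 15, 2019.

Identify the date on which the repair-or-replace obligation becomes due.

March 18, 2019

The last day of the inspection period: 5 calendar days after February 15, 2019 is February 20, 2019.
Adding 14 calendar days to February 20, 2019 gives March 6, 2019, which is the last day of the waiting period.
The date on which the repair-or-replace obligation becomes due: 7 business days after Wednesday, March 6, 2019, skipping weekends and the listed holiday on Mar 11 — Mar 7, Mar 8, Mar 12, Mar 13, Mar 14, Mar 15, Mar 18 — lands on Monday, March 18, 2019.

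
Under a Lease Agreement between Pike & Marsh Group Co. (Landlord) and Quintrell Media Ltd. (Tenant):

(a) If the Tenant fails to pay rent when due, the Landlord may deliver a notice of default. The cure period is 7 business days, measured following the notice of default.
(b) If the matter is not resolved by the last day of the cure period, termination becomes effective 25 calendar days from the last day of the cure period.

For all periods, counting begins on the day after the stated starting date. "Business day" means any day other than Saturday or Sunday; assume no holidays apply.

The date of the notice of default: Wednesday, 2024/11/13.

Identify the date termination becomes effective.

From Wednesday, 2024/11/13, 7 business days (Nov 14, Nov 15, Nov 18, Nov 19, Nov 20, Nov 21, Nov 22, skipping weekends) brings us to Friday, 2024/11/22, which is the last day of the cure period.
The date termination becomes effective: 2024/11/22 + 25 days = 2024/12/17.

2024/12/17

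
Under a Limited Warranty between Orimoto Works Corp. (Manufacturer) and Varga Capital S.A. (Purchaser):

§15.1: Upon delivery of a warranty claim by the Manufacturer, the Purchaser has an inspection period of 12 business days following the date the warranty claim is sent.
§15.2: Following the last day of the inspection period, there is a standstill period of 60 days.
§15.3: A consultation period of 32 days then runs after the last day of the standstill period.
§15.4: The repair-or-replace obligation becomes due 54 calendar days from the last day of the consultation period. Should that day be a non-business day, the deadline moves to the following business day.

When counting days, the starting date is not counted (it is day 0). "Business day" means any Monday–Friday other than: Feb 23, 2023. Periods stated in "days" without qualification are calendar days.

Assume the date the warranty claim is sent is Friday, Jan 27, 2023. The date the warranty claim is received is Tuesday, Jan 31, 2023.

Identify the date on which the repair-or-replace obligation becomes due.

From Friday, Jan 27, 2023, 12 business days (Jan 30, Jan 31, Feb 1, Feb 2, …, Feb 10, Feb 13, Feb 14, skipping weekends) brings us to Tuesday, Feb 14, 2023, which is the last day of the inspection period.
Adding 60 calendar days to Feb 14, 2023 gives Apr 15, 2023, which is the last day of the standstill period.
Adding 32 calendar days to Apr 15, 2023 gives May 17, 2023, which is the last day of the consultation period.
The date on which the repair-or-replace obligation becomes due: 54 calendar days after May 17, 2023 is Jul 10, 2023. Jul 10, 2023 is a Monday and is not a listed holiday, so no roll-forward applies.

Jul 10, 2023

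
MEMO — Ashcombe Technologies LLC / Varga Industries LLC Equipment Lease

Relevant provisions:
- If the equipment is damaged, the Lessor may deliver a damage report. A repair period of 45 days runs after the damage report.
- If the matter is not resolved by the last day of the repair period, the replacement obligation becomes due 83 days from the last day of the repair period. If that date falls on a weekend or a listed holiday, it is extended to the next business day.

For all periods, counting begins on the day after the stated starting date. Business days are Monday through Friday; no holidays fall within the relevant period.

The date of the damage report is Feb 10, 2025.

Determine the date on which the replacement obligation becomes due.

Jun 18, 2025

Adding 45 calendar days to Feb 10, 2025 gives Mar 27, 2025, which is the last day of the repair period.
The date on which the replacement obligation becomes due: Mar 27, 2025 + 83 days = Jun 18, 2025. Jun 18, 2025 is a Wednesday, so no roll-forward applies.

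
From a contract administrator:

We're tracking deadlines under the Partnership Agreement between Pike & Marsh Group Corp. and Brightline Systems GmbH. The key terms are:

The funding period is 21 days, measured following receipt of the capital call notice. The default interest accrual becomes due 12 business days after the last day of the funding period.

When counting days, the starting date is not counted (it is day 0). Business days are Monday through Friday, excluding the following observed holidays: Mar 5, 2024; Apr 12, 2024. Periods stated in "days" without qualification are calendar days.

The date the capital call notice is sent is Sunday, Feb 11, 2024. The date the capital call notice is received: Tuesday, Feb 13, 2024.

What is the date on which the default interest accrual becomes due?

Adding 21 calendar days to Feb 13, 2024 gives Mar 5, 2024, which is the last day of the funding period.
The date on which the default interest accrual becomes due: 12 business days after Tuesday, Mar 5, 2024, skipping weekends — Mar 6, Mar 7, Mar 8, Mar 11, …, Mar 19, Mar 20, Mar 21 — lands on Thursday, Mar 21, 2024.

Mar 21, 2024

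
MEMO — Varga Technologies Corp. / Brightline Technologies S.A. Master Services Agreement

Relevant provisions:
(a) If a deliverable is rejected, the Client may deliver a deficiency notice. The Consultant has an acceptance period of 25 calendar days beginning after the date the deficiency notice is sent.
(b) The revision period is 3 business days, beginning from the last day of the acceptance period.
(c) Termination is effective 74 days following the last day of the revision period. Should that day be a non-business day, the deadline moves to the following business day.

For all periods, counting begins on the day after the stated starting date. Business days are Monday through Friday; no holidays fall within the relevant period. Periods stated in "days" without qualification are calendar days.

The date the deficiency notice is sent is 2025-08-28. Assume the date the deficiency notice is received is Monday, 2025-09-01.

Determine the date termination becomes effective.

The last day of the acceptance period: 2025-08-28 + 25 days = 2025-09-22.
From Monday, 2025-09-22, 3 business days (Sep 23, Sep 24, Sep 25, skipping weekends) brings us to Thursday, 2025-09-25, which is the last day of the revision period.
The date termination becomes effective: 2025-09-25 + 74 days = 2025-12-08. 2025-12-08 is a Monday, so no roll-forward applies.

2025-12-08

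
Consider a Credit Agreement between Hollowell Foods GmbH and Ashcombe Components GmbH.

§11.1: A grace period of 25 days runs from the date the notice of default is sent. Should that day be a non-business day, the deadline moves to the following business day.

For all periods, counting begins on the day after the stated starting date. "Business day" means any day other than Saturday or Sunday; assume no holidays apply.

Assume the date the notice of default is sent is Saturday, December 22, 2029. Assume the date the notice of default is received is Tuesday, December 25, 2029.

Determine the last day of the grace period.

January 16, 2030

The last day of the grace period: December 22, 2029 + 25 days = January 16, 2030. January 16, 2030 is a Wednesday, so no roll-forward applies.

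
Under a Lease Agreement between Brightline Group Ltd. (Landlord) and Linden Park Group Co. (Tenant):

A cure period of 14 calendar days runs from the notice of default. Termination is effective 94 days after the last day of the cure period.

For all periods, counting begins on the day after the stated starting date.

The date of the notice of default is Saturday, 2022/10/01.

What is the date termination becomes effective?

2023/01/17

Adding 14 calendar days to 2022/10/01 gives 2022/10/15, which is the last day of the cure period.
Adding 94 calendar days to 2022/10/15 gives 2023/01/17, which is the date termination becomes effective.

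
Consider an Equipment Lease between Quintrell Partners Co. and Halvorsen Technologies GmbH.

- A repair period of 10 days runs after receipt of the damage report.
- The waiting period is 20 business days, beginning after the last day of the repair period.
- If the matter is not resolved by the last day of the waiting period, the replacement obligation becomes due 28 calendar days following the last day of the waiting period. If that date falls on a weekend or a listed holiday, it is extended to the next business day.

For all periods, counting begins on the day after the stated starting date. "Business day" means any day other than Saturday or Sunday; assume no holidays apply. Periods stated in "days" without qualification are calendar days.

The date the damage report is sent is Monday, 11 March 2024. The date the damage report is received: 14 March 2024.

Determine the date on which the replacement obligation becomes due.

17 May 2024

The last day of the repair period: 14 March 2024 + 10 days = 24 March 2024.
The last day of the waiting period: counting 20 business days from Sunday, 24 March 2024 (Mar 25, Mar 26, Mar 27, Mar 28, …, Apr 17, Apr 18, Apr 19, skipping weekends) reaches Friday, 19 April 2024.
The date on which the replacement obligation becomes due: 19 April 2024 + 28 days = 17 May 2024. 17 May 2024 is a Friday, so no roll-forward applies.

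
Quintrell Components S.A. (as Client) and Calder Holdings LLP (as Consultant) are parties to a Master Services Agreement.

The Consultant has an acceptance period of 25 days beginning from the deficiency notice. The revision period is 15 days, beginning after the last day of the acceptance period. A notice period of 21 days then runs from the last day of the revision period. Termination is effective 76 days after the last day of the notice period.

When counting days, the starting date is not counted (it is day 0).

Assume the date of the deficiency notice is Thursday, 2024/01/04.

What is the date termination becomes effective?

The last day of the acceptance period: 2024/01/04 + 25 days = 2024/01/29.
Adding 15 calendar days to 2024/01/29 gives 2024/02/13, which is the last day of the revision period.
The last day of the notice period: 2024/02/13 + 21 days = 2024/03/05.
Adding 76 calendar days to 2024/03/05 gives 2024/05/20, which is the date termination becomes effective.

2024/05/20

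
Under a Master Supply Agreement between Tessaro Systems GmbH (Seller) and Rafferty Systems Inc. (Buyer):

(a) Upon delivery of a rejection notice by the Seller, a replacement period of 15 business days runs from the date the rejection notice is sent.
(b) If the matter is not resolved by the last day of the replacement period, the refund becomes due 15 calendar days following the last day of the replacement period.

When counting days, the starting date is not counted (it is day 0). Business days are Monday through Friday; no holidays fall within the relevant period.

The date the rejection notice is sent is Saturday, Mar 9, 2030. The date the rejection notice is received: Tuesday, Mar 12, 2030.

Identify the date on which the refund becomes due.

Apr 13, 2030

The last day of the replacement period: 15 business days after Saturday, Mar 9, 2030, skipping weekends — Mar 11, Mar 12, Mar 13, Mar 14, …, Mar 27, Mar 28, Mar 29 — lands on Friday, Mar 29, 2030.
Adding 15 calendar days to Mar 29, 2030 gives Apr 13, 2030, which is the date on which the refund becomes due.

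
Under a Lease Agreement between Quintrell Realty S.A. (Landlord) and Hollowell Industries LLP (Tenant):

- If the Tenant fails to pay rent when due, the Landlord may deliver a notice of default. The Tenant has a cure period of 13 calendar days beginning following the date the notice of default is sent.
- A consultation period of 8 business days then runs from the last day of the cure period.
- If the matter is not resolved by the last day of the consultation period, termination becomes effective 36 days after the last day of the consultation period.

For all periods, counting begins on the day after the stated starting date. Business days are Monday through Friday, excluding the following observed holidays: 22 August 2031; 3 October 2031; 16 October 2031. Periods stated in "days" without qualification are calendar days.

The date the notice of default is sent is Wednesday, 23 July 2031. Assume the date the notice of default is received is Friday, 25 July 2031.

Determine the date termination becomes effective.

The last day of the cure period: 13 calendar days after 23 July 2031 is 5 August 2031.
From Tuesday, 5 August 2031, 8 business days (Aug 6, Aug 7, Aug 8, Aug 11, Aug 12, Aug 13, Aug 14, Aug 15, skipping weekends) brings us to Friday, 15 August 2031, which is the last day of the consultation period.
The date termination becomes effective: 15 August 2031 + 36 days = 20 September 2031.

20 September 2031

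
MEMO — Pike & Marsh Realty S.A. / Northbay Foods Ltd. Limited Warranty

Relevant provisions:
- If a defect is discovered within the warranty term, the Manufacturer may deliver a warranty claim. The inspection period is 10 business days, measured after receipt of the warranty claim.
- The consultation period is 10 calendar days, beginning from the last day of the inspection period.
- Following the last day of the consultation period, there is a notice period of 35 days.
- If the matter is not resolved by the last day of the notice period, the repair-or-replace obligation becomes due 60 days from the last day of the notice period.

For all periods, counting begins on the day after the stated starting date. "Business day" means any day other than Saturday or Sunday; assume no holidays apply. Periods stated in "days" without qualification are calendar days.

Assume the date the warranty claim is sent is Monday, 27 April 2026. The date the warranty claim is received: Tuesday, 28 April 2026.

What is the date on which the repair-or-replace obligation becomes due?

The last day of the inspection period: counting 10 business days from Tuesday, 28 April 2026 (Apr 29, Apr 30, May 1, May 4, May 5, May 6, May 7, May 8, May 11, May 12, skipping weekends) reaches Tuesday, 12 May 2026.
The last day of the consultation period: 12 May 2026 + 10 days = 22 May 2026.
Adding 35 calendar days to 22 May 2026 gives 26 June 2026, which is the last day of the notice period.
The date on which the repair-or-replace obligation becomes due: 26 June 2026 + 60 days = 25 August 2026.

25 August 2026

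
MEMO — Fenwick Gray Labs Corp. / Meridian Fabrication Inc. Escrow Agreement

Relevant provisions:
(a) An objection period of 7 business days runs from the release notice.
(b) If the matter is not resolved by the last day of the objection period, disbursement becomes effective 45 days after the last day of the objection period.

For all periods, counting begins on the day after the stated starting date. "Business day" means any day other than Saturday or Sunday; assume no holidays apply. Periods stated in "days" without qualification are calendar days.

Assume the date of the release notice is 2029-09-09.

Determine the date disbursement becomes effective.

The last day of the objection period: counting 7 business days from Sunday, 2029-09-09 (Sep 10, Sep 11, Sep 12, Sep 13, Sep 14, Sep 17, Sep 18, skipping weekends) reaches Tuesday, 2029-09-18.
The date disbursement becomes effective: 45 calendar days after 2029-09-18 is 2029-11-02.

2029-11-02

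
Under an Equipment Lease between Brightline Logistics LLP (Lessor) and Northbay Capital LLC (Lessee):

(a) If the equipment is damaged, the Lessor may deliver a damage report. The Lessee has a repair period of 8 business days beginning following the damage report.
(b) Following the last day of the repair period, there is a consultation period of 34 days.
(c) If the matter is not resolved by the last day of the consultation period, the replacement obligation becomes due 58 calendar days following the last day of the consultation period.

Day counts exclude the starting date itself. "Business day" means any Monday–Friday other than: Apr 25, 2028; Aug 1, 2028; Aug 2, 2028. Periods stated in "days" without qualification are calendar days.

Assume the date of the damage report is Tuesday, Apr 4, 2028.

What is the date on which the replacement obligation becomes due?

Jul 15, 2028

The last day of the repair period: counting 8 business days from Tuesday, Apr 4, 2028 (Apr 5, Apr 6, Apr 7, Apr 10, Apr 11, Apr 12, Apr 13, Apr 14, skipping weekends) reaches Friday, Apr 14, 2028.
The last day of the consultation period: Apr 14, 2028 + 34 days = May 18, 2028.
Adding 58 calendar days to May 18, 2028 gives Jul 15, 2028, which is the date on which the replacement obligation becomes due.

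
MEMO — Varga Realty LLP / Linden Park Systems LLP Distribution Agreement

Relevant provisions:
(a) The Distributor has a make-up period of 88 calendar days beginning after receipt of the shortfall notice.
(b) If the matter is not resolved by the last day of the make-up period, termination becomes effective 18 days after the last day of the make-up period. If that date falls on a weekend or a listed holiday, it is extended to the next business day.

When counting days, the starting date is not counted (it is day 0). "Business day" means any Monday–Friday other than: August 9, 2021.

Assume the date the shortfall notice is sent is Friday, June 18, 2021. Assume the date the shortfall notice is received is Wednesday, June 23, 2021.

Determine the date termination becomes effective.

October 7, 2021

The last day of the make-up period: 88 calendar days after June 23, 2021 is September 19, 2021.
The date termination becomes effective: September 19, 2021 + 18 days = October 7, 2021. October 7, 2021 is a Thursday and is not a listed holiday, so no roll-forward applies.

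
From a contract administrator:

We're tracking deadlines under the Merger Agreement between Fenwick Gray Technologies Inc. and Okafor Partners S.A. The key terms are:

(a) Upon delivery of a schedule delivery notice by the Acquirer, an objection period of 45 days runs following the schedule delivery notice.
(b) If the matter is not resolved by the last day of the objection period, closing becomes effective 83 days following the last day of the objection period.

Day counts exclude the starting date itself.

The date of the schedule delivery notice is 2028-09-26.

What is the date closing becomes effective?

The last day of the objection period: 45 calendar days after 2028-09-26 is 2028-11-10.
The date closing becomes effective: 2028-11-10 + 83 days = 2029-02-01.

2029-02-01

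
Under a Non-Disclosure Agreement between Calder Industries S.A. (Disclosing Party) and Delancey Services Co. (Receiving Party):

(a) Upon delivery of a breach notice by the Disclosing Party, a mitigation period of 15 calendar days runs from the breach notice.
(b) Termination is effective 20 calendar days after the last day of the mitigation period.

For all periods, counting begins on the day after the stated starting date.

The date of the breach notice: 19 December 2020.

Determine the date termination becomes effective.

23 January 2021

Adding 15 calendar days to 19 December 2020 gives 3 January 2021, which is the last day of the mitigation period.
The date termination becomes effective: 20 calendar days after 3 January 2021 is 23 January 2021.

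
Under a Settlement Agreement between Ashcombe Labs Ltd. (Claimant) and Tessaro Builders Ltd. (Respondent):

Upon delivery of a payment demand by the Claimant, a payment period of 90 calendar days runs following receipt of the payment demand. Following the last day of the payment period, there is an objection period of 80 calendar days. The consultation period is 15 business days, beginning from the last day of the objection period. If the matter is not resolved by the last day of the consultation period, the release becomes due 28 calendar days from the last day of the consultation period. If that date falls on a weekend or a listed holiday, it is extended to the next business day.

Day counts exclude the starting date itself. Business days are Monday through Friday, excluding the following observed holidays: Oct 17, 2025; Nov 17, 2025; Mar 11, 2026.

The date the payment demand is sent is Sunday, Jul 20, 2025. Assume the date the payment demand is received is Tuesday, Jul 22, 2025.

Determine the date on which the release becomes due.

Feb 26, 2026

The last day of the payment period: Jul 22, 2025 + 90 days = Oct 20, 2025.
Adding 80 calendar days to Oct 20, 2025 gives Jan 8, 2026, which is the last day of the objection period.
From Thursday, Jan 8, 2026, 15 business days (Jan 9, Jan 12, Jan 13, Jan 14, …, Jan 27, Jan 28, Jan 29, skipping weekends) brings us to Thursday, Jan 29, 2026, which is the last day of the consultation period.
The date on which the release becomes due: 28 calendar days after Jan 29, 2026 is Feb 26, 2026. Feb 26, 2026 is a Thursday and is not a listed holiday, so no roll-forward applies.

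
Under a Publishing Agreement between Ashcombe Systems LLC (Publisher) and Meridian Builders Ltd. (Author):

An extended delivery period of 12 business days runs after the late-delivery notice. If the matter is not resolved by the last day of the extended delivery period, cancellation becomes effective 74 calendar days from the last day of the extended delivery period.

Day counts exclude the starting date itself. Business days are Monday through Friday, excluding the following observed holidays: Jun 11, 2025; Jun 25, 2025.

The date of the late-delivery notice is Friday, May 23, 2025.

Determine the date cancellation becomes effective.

From Friday, May 23, 2025, 12 business days (May 26, May 27, May 28, May 29, …, Jun 6, Jun 9, Jun 10, skipping weekends) brings us to Tuesday, Jun 10, 2025, which is the last day of the extended delivery period.
Adding 74 calendar days to Jun 10, 2025 gives Aug 23, 2025, which is the date cancellation becomes effective.

Aug 23, 2025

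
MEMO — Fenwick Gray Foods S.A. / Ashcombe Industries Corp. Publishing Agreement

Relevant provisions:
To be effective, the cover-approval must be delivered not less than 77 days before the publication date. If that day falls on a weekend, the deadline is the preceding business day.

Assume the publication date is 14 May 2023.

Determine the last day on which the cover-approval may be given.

24 February 2023

14 May 2023 minus 77 days is 26 February 2023. That is a Sunday, so the deadline moves back to Friday, 24 February 2023.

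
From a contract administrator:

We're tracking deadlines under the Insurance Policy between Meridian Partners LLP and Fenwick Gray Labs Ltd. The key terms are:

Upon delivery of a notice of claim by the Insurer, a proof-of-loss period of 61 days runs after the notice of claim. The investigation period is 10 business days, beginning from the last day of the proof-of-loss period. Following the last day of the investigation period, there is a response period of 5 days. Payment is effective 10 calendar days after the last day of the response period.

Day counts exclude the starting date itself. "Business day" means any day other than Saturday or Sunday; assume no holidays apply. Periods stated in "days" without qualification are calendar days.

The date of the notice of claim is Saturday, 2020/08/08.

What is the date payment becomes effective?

2020/11/06

The last day of the proof-of-loss period: 2020/08/08 + 61 days = 2020/10/08.
From Thursday, 2020/10/08, 10 business days (Oct 9, Oct 12, Oct 13, Oct 14, Oct 15, Oct 16, Oct 19, Oct 20, Oct 21, Oct 22, skipping weekends) brings us to Thursday, 2020/10/22, which is the last day of the investigation period.
The last day of the response period: 5 calendar days after 2020/10/22 is 2020/10/27.
The date payment becomes effective: 10 calendar days after 2020/10/27 is 2020/11/06.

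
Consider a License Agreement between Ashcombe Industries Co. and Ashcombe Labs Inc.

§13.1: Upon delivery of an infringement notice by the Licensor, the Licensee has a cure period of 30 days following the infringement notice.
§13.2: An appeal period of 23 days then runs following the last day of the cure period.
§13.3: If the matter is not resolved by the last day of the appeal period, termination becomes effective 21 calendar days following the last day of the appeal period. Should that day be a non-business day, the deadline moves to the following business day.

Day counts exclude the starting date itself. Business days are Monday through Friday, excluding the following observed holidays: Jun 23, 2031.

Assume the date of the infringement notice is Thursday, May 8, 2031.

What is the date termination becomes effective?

The last day of the cure period: May 8, 2031 + 30 days = Jun 7, 2031.
The last day of the appeal period: 23 calendar days after Jun 7, 2031 is Jun 30, 2031.
The date termination becomes effective: Jun 30, 2031 + 21 days = Jul 21, 2031. Jul 21, 2031 is a Monday and is not a listed holiday, so no roll-forward applies.

Jul 21, 2031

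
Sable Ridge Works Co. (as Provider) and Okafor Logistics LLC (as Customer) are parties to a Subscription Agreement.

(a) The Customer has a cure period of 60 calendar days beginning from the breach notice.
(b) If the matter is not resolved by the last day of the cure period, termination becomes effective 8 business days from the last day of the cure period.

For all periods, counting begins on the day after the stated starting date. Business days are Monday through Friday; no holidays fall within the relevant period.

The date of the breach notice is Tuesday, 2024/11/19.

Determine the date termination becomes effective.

The last day of the cure period: 2024/11/19 + 60 days = 2025/01/18.
From Saturday, 2025/01/18, 8 business days (Jan 20, Jan 21, Jan 22, Jan 23, Jan 24, Jan 27, Jan 28, Jan 29, skipping weekends) brings us to Wednesday, 2025/01/29, which is the date termination becomes effective.

2025/01/29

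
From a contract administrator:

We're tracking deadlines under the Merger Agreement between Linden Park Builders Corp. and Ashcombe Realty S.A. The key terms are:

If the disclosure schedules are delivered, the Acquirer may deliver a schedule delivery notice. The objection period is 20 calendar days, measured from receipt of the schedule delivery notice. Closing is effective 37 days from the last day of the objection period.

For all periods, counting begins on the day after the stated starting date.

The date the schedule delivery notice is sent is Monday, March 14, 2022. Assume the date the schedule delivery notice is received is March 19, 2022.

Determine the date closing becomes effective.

May 15, 2022

Adding 20 calendar days to March 19, 2022 gives April 8, 2022, which is the last day of the objection period.
Adding 37 calendar days to April 8, 2022 gives May 15, 2022, which is the date closing becomes effective.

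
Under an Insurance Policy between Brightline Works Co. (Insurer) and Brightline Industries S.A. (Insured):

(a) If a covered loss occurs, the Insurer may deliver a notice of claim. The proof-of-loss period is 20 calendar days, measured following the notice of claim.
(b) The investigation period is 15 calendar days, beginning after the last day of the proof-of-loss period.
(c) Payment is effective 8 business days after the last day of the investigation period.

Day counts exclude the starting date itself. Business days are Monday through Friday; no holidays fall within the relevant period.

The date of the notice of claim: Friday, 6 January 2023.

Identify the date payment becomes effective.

22 February 2023

The last day of the proof-of-loss period: 20 calendar days after 6 January 2023 is 26 January 2023.
The last day of the investigation period: 26 January 2023 + 15 days = 10 February 2023.
The date payment becomes effective: counting 8 business days from Friday, 10 February 2023 (Feb 13, Feb 14, Feb 15, Feb 16, Feb 17, Feb 20, Feb 21, Feb 22, skipping weekends) reaches Wednesday, 22 February 2023.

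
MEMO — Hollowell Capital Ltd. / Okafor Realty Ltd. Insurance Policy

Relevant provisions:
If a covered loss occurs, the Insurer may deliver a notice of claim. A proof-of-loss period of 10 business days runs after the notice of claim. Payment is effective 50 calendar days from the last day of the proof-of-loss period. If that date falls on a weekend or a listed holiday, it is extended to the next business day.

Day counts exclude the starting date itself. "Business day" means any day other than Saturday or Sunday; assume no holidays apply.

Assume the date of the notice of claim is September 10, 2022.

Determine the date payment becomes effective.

November 14, 2022

The last day of the proof-of-loss period: counting 10 business days from Saturday, September 10, 2022 (Sep 12, Sep 13, Sep 14, Sep 15, Sep 16, Sep 19, Sep 20, Sep 21, Sep 22, Sep 23, skipping weekends) reaches Friday, September 23, 2022.
The date payment becomes effective: September 23, 2022 + 50 days = November 12, 2022. That falls on a Saturday, so it rolls to the next business day, Monday, November 14, 2022.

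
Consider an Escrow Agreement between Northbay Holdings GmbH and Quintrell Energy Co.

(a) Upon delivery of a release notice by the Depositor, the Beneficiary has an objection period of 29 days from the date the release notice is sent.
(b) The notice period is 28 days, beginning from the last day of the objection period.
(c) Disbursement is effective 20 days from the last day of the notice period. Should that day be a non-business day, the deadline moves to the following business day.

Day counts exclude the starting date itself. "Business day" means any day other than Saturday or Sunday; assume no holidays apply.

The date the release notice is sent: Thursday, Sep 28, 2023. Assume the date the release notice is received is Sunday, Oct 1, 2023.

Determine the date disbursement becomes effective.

Dec 14, 2023

The last day of the objection period: 29 calendar days after Sep 28, 2023 is Oct 27, 2023.
Adding 28 calendar days to Oct 27, 2023 gives Nov 24, 2023, which is the last day of the notice period.
Adding 20 calendar days to Nov 24, 2023 gives Dec 14, 2023, which is the date disbursement becomes effective. Dec 14, 2023 is a Thursday, so no roll-forward applies.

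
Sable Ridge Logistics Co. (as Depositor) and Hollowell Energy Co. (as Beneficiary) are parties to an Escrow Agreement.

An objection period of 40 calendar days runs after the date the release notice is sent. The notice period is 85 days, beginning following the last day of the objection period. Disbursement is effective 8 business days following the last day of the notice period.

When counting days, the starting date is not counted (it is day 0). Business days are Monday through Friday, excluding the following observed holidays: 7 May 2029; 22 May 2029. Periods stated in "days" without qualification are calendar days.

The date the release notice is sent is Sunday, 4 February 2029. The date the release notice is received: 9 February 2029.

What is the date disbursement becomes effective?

20 June 2029

The last day of the objection period: 4 February 2029 + 40 days = 16 March 2029.
The last day of the notice period: 16 March 2029 + 85 days = 9 June 2029.
The date disbursement becomes effective: counting 8 business days from Saturday, 9 June 2029 (Jun 11, Jun 12, Jun 13, Jun 14, Jun 15, Jun 18, Jun 19, Jun 20, skipping weekends) reaches Wednesday, 20 June 2029.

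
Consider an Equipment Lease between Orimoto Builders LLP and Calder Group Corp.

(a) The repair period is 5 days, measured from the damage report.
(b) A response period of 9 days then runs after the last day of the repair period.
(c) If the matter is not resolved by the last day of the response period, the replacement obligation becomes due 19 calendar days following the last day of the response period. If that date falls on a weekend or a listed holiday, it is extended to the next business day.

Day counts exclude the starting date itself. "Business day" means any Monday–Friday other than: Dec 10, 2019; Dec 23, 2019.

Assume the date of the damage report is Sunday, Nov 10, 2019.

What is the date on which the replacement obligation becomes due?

Adding 5 calendar days to Nov 10, 2019 gives Nov 15, 2019, which is the last day of the repair period.
The last day of the response period: 9 calendar days after Nov 15, 2019 is Nov 24, 2019.
The date on which the replacement obligation becomes due: 19 calendar days after Nov 24, 2019 is Dec 13, 2019. Dec 13, 2019 is a Friday and is not a listed holiday, so no roll-forward applies.

Dec 13, 2019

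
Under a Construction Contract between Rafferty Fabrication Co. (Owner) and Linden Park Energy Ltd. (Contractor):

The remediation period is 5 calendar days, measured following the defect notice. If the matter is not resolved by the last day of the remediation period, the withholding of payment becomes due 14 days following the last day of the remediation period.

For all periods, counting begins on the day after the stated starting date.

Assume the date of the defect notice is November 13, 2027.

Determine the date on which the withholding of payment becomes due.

December 2, 2027

The last day of the remediation period: November 13, 2027 + 5 days = November 18, 2027.
Adding 14 calendar days to November 18, 2027 gives December 2, 2027, which is the date on which the withholding of payment becomes due.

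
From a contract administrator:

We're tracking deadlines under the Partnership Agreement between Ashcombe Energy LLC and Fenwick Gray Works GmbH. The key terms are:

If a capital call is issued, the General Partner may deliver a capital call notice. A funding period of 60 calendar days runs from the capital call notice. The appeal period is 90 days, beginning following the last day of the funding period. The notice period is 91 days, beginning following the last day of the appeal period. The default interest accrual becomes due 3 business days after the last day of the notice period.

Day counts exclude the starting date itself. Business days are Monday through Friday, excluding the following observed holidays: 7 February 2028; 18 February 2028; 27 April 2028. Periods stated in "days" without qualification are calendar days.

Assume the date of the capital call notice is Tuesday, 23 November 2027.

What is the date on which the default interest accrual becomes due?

The last day of the funding period: 60 calendar days after 23 November 2027 is 22 January 2028.
Adding 90 calendar days to 22 January 2028 gives 21 April 2028, which is the last day of the appeal period.
The last day of the notice period: 21 April 2028 + 91 days = 21 July 2028.
The date on which the default interest accrual becomes due: counting 3 business days from Friday, 21 July 2028 (Jul 24, Jul 25, Jul 26, skipping weekends) reaches Wednesday, 26 July 2028.

26 July 2028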